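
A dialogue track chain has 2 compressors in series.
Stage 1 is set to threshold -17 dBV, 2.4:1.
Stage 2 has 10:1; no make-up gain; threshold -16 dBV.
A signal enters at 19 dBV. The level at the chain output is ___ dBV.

-14.6 dBV

Stage 1: 36 dB above -17 dBV, reduced 2.4:1 to 15 dB above → -2 dBV.
Stage 2: 14 dB above -16 dBV, reduced 10:1 to 1.4 dB above → -14.6 dBV.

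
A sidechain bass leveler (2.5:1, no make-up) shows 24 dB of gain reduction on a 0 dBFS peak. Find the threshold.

Gain reduction = 0 − (-24) = 24 dB; output overshoot = GR / (R − 1) = 24 / 1.5 = 16 dB.
Threshold = output − output overshoot = -24 − 16 = -40 dBFS.

-40 dBFS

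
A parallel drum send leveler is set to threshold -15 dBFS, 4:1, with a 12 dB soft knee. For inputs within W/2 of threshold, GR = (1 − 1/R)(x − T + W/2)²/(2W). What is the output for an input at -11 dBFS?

-14.125 dBFS

x − T + W/2 = -11 − (-15) + 6 = 10.
GR = (1 − 1/4) × 10² / 24 = 0.75 × 100 / 24 = 3.125 dB.
Output = -11 − 3.125 = -14.125 dBFS.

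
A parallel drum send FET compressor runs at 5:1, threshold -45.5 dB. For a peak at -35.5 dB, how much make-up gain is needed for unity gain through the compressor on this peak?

8 dB

Overshoot 10 dB → 10/5 = 2 dB after compression, so the compressed level is -45.5 + 2 = -43.5 dB.
Make-up = target − compressed = -35.5 − (-43.5) = 8 dB.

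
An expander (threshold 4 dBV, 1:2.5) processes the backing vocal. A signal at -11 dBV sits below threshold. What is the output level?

-33.5 dBV

Undershoot = 4 − (-11) = 15 dB.
At 1:2.5, that expands to 37.5 dB under threshold.
Output = 4 − 37.5 = -33.5 dBV.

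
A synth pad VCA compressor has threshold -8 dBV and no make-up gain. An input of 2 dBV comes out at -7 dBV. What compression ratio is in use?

Input overshoot = 2 − (-8) = 10 dB; output overshoot = -7 − (-8) = 1 dB.
Ratio = 10 / 1 = 10.

10:1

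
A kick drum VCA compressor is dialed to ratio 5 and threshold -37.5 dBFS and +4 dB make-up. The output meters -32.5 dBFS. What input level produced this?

Remove make-up: -32.5 − 4 = -36.5 dBFS.
That's 1 dB above the -37.5 dBFS threshold.
Input overshoot = R × output overshoot = 5 dB → input = -37.5 + 5 = -32.5 dBFS.

-32.5 dBFS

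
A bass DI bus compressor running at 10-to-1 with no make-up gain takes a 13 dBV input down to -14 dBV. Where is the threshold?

Let T be the threshold. Output overshoot = (input overshoot)/R, so -14 − T = (13 − T)/10.
10·(-14 − T) = 13 − T → 9·T = -140 − 13 = -153.
T = -153/9 = -17 dBV.

-17 dBV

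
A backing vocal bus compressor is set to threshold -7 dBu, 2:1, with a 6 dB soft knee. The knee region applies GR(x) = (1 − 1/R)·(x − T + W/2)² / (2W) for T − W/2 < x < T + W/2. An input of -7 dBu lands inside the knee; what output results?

x − T + W/2 = -7 − (-7) + 3 = 3.
GR = (1 − 1/2) × 3² / 12 = 0.5 × 9 / 12 = 0.375 dB.
Output = -7 − 0.375 = -7.375 dBu.

-7.375 dBu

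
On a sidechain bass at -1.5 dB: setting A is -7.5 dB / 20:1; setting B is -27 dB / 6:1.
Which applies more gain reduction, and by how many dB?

A: GR = 6 − 6/20 = 5.7 dB.
B: GR = 25.5 − 25.5/6 = 21.25 dB.
Difference: 15.55 dB in favour of B.

B, by 15.55 dB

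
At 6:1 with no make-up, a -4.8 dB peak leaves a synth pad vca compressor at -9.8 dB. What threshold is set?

-10.8 dB

Let T be the threshold. Output overshoot = (input overshoot)/R, so -9.8 − T = (-4.8 − T)/6.
6·(-9.8 − T) = -4.8 − T → 5·T = -58.8 − (-4.8) = -54.
T = -54/5 = -10.8 dB.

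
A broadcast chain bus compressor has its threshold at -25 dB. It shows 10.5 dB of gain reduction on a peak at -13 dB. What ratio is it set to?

8:1

Input overshoot = -13 − (-25) = 12 dB.
Output overshoot = 12 − 10.5 = 1.5 dB.
Ratio = input overshoot / output overshoot = 12 / 1.5 = 8.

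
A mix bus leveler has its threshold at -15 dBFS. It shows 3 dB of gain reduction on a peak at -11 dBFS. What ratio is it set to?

Input overshoot = -11 − (-15) = 4 dB.
Output overshoot = 4 − 3 = 1 dB.
Ratio = input overshoot / output overshoot = 4 / 1 = 4.

4:1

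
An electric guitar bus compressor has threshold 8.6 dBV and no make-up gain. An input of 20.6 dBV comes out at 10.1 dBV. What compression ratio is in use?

Input overshoot = 20.6 − 8.6 = 12 dB; output overshoot = 10.1 − 8.6 = 1.5 dB.
Ratio = 12 / 1.5 = 8.

8:1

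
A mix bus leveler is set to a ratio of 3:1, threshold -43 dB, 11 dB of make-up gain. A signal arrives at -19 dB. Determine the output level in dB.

The input is 24 dB above the -43 dB threshold.
At 3:1 the overshoot is divided by 3, leaving 8 dB above threshold.
So the level is -43 + 8 = -35 dB; make-up adds 11 dB, giving -24 dB.

-24 dB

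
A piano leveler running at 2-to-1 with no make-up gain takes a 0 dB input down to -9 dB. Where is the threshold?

Let T be the threshold. Output overshoot = (input overshoot)/R, so -9 − T = (0 − T)/2.
2·(-9 − T) = 0 − T → 1·T = -18 − 0 = -18.
T = -18/1 = -18 dB.

-18 dB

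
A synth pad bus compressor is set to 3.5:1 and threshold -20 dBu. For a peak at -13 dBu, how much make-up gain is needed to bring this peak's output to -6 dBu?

Without make-up, output = threshold + overshoot/3.5 = -20 + 2 = -18 dBu.
Gap to target: 12 dB.

12 dB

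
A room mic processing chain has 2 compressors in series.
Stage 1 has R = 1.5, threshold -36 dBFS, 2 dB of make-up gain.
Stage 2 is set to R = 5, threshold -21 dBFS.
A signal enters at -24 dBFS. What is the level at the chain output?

Stage 1: 12 dB above -36 dBFS, reduced 1.5:1 to 8 dB above → -28 dBFS; +2 dB make-up → -26 dBFS.
Stage 2: -26 dBFS ≤ -21 dBFS, so stage 2 doesn't engage; output -26 dBFS.

-26 dBFS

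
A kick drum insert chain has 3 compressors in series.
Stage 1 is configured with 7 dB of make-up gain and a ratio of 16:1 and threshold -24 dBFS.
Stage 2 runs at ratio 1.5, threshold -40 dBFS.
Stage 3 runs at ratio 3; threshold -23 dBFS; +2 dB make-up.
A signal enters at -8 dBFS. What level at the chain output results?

Stage 1: -8 dBFS is 16 dB over -24 dBFS; at 16:1 that becomes 1 dB over, giving -23 dBFS; +7 dB make-up → -16 dBFS.
Stage 2: overshoot 24 dB → 24/1.5 = 16 dB → -24 dBFS.
Stage 3: -24 dBFS is at or below the -23 dBFS threshold — no compression; make-up brings it to -22 dBFS.

-22 dBFS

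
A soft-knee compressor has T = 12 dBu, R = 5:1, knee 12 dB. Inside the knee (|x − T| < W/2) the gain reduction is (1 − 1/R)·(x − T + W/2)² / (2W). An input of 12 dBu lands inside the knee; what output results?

10.8 dBu

x − T + W/2 = 12 − 12 + 6 = 6.
GR = (1 − 1/5) × 6² / 24 = 0.8 × 36 / 24 = 1.2 dB.
Output = 12 − 1.2 = 10.8 dBu.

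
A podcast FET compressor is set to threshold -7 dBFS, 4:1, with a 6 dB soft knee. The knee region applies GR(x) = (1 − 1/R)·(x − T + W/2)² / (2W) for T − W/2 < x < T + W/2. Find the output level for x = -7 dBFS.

x − T + W/2 = -7 − (-7) + 3 = 3.
GR = (1 − 1/4) × 3² / 12 = 0.75 × 9 / 12 = 0.5625 dB.
Output = -7 − 0.5625 = -7.5625 dBFS.

-7.5625 dBFS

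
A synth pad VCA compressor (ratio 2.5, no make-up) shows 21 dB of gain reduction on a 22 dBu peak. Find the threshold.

Gain reduction = 22 − 1 = 21 dB; output overshoot = GR / (R − 1) = 21 / 1.5 = 14 dB.
Threshold = output − output overshoot = 1 − 14 = -13 dBu.

-13 dBu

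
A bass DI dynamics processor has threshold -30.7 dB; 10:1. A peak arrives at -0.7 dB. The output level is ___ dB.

Overshoot: -0.7 − (-30.7) = 30 dB.
The 30 dB excess becomes 3 dB after 10:1 reduction.
Output = -30.7 + 3 = -27.7 dB.

-27.7 dB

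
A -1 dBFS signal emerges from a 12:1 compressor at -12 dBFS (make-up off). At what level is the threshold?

-13 dBFS

Gain reduction = -1 − (-12) = 11 dB; output overshoot = GR / (R − 1) = 11 / 11 = 1 dB.
Threshold = output − output overshoot = -12 − 1 = -13 dBFS.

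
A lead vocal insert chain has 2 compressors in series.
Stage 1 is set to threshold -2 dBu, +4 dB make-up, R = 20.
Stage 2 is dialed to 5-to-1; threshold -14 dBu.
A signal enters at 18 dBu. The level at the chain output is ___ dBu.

-10.6 dBu

Stage 1: overshoot 20 dB → 20/20 = 1 dB → -1 dBu; +4 dB make-up → 3 dBu.
Stage 2: 3 dBu is 17 dB over -14 dBu; at 5:1 that becomes 3.4 dB over, giving -10.6 dBu.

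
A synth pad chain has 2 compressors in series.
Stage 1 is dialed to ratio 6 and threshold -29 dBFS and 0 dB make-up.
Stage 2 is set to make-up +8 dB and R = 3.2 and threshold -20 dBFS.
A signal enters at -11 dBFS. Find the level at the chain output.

-18 dBFS

Stage 1: 18 dB above -29 dBFS, reduced 6:1 to 3 dB above → -26 dBFS.
Stage 2: -26 dBFS is at or below the -20 dBFS threshold — no compression; make-up brings it to -18 dBFS.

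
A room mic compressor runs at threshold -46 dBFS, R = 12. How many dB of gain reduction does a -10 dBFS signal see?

Overshoot = -10 − (-46) = 36 dB.
At 12:1, output sits 36/12 = 3 dB above threshold.
So the signal is attenuated by 36 − 3 = 33 dB.

33 dB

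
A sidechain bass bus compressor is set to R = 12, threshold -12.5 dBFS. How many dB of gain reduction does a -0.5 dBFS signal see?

11 dB

The signal is 12 dB above threshold.
At 12:1, output sits 12/12 = 1 dB above threshold.
So the signal is attenuated by 12 − 1 = 11 dB.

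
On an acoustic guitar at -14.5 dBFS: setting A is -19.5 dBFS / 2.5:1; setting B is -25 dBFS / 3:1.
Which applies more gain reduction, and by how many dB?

A: overshoot 5 dB → output overshoot 2 dB → GR 3 dB.
B: overshoot 10.5 dB → output overshoot 3.5 dB → GR 7 dB.
B applies 4 dB more gain reduction.

B, by 4 dB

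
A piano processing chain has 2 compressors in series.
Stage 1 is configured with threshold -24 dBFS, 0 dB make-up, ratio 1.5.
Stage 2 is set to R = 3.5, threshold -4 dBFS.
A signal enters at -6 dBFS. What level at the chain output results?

-12 dBFS

Stage 1: overshoot 18 dB → 18/1.5 = 12 dB → -12 dBFS.
Stage 2: -12 dBFS ≤ -4 dBFS, so stage 2 doesn't engage; output -12 dBFS.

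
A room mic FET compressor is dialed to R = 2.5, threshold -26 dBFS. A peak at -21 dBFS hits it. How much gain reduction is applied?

3 dB

Overshoot = -21 − (-26) = 5 dB.
A 2.5:1 ratio leaves 2 dB of that excess.
So the signal is attenuated by 5 − 2 = 3 dB.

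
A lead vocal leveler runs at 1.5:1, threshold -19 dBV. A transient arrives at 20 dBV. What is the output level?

20 dBV sits 39 dB over threshold.
1.5:1 compression reduces that to 39/1.5 = 26 dB over.
So the level is -19 + 26 = 7 dBV.

7 dBV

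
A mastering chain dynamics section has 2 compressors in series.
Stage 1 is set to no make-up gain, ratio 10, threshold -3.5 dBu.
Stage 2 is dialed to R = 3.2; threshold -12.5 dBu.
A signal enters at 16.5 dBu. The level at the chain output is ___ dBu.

Stage 1: 16.5 dBu is 20 dB over -3.5 dBu; at 10:1 that becomes 2 dB over, giving -1.5 dBu.
Stage 2: -1.5 dBu is 11 dB over -12.5 dBu; at 3.2:1 that becomes 3.4375 dB over, giving -9.0625 dBu.

-9.0625 dBu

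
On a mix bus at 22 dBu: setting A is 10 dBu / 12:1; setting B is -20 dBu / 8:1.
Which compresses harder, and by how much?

A: GR = 12 − 12/12 = 11 dB.
B: GR = 42 − 42/8 = 36.75 dB.
Difference: 25.75 dB in favour of B.

B, by 25.75 dB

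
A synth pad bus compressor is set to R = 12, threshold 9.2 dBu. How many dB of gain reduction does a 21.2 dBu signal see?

11 dB

21.2 dBu exceeds the threshold by 12 dB.
A 12:1 ratio leaves 1 dB of that excess.
GR = overshoot in − overshoot out = 12 − 1 = 11 dB.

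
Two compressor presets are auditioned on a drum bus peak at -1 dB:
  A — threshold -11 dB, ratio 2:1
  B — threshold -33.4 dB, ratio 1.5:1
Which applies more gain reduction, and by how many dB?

A: 10 dB over, compressed to 5 dB over, so 5 dB of GR.
B: 32.4 dB over, compressed to 21.6 dB over, so 10.8 dB of GR.
B reduces 5.8 dB more.

B, by 5.8 dB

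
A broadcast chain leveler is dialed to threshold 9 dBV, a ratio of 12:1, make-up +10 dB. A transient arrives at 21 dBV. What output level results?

Overshoot: 21 − 9 = 12 dB.
12:1 compression reduces that to 12/12 = 1 dB over.
That puts the output at 10 dBV; make-up adds 10 dB, giving 20 dBV.

20 dBV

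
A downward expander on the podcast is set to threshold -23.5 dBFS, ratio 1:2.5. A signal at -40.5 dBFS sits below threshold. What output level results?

The input is 17 dB below the -23.5 dBFS threshold.
A 1:2.5 expander multiplies undershoot by 2.5: 17 × 2.5 = 42.5 dB below threshold.
Output = -23.5 − 42.5 = -66 dBFS.

-66 dBFS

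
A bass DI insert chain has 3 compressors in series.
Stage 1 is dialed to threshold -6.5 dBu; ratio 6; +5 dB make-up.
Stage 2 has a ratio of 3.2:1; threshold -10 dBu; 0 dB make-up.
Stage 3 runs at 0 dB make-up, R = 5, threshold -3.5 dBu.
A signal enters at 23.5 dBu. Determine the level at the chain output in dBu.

Stage 1: 30 dB above -6.5 dBu, reduced 6:1 to 5 dB above → -1.5 dBu; +5 dB make-up → 3.5 dBu.
Stage 2: 3.5 dBu is 13.5 dB over -10 dBu; at 3.2:1 that becomes 4.21875 dB over, giving -5.78125 dBu.
Stage 3: -5.78125 dBu is at or below the -3.5 dBu threshold — no compression; output -5.78125 dBu.

-5.78125 dBu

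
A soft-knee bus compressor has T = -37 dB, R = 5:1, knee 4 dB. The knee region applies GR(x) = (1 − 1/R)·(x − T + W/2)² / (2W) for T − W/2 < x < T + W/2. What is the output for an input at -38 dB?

-38.1 dB

x − T + W/2 = -38 − (-37) + 2 = 1.
GR = (1 − 1/5) × 1² / 8 = 0.8 × 1 / 8 = 0.1 dB.
Output = -38 − 0.1 = -38.1 dB.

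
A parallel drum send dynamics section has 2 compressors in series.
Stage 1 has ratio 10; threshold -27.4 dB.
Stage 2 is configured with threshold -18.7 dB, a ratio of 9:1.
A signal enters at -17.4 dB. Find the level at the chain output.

Stage 1: -17.4 dB is 10 dB over -27.4 dB; at 10:1 that becomes 1 dB over, giving -26.4 dB.
Stage 2: -26.4 dB ≤ -18.7 dB, so stage 2 doesn't engage; output -26.4 dB.

-26.4 dB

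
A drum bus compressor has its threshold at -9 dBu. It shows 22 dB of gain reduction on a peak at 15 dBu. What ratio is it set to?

12:1

Input overshoot = 15 − (-9) = 24 dB.
Output overshoot = 24 − 22 = 2 dB.
Ratio = input overshoot / output overshoot = 24 / 2 = 12.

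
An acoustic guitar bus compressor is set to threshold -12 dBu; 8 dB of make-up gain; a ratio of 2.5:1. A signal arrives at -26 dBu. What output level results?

-26 dBu is 14 dB below the -12 dBu threshold, so no gain reduction is applied.
Make-up gain adds 8 dB: -26 + 8 = -18 dBu.

-18 dBu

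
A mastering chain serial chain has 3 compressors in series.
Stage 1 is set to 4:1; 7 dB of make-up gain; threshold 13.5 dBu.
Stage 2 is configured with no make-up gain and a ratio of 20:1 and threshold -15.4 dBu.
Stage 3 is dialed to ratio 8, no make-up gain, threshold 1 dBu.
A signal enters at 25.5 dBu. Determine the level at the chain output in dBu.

Stage 1: 25.5 dBu is 12 dB over 13.5 dBu; at 4:1 that becomes 3 dB over, giving 16.5 dBu; +7 dB make-up → 23.5 dBu.
Stage 2: 38.9 dB above -15.4 dBu, reduced 20:1 to 1.945 dB above → -13.455 dBu.
Stage 3: -13.455 dBu is at or below the 1 dBu threshold — no compression; output -13.455 dBu.

-13.455 dBu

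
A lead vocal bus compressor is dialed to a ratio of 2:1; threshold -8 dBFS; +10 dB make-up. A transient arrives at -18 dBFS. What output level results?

-18 dBFS is 10 dB below the -8 dBFS threshold, so no gain reduction is applied.
Make-up gain adds 10 dB: -18 + 10 = -8 dBFS.

-8 dBFS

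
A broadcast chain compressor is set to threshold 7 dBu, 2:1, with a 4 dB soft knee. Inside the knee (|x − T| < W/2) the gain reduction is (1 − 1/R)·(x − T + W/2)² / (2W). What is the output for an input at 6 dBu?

5.9375 dBu

x − T + W/2 = 6 − 7 + 2 = 1.
GR = (1 − 1/2) × 1² / 8 = 0.5 × 1 / 8 = 0.0625 dB.
Output = 6 − 0.0625 = 5.9375 dBu.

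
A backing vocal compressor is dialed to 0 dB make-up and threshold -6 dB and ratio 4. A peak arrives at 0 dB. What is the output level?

The input is 6 dB above the -6 dB threshold.
The 6 dB excess becomes 1.5 dB after 4:1 reduction.
Output = -6 + 1.5 = -4.5 dB.

-4.5 dB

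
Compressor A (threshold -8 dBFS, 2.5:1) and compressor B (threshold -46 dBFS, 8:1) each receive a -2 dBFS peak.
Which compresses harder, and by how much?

B, by 34.9 dB

A: overshoot 6 dB → output overshoot 2.4 dB → GR 3.6 dB.
B: overshoot 44 dB → output overshoot 5.5 dB → GR 38.5 dB.
Difference: 34.9 dB in favour of B.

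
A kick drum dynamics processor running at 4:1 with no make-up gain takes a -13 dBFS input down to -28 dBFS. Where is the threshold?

-33 dBFS

Let T be the threshold. Output overshoot = (input overshoot)/R, so -28 − T = (-13 − T)/4.
4·(-28 − T) = -13 − T → 3·T = -112 − (-13) = -99.
T = -99/3 = -33 dBFS.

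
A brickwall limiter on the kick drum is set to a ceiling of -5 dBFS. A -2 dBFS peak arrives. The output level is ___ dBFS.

At ∞:1, everything above -5 dBFS is held at the ceiling.

-5 dBFS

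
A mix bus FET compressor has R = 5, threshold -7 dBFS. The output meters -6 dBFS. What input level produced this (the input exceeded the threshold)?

That's 1 dB above the -7 dBFS threshold.
Input overshoot = R × output overshoot = 5 dB → input = -7 + 5 = -2 dBFS.

-2 dBFS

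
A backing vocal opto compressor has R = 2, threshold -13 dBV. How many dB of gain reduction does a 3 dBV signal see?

3 dBV exceeds the threshold by 16 dB.
At 2:1, output sits 16/2 = 8 dB above threshold.
So the signal is attenuated by 16 − 8 = 8 dB.

8 dB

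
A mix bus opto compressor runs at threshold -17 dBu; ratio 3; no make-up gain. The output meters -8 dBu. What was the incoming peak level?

The compressed level sits -8 − (-17) = 9 dB over threshold.
Input overshoot = R × output overshoot = 27 dB → input = -17 + 27 = 10 dBu.

10 dBu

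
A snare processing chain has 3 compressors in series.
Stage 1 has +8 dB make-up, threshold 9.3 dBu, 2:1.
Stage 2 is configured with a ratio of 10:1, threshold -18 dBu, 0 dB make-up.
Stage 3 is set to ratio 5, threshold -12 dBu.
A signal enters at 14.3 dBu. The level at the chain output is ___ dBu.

Stage 1: 14.3 dBu is 5 dB over 9.3 dBu; at 2:1 that becomes 2.5 dB over, giving 11.8 dBu; +8 dB make-up → 19.8 dBu.
Stage 2: overshoot 37.8 dB → 37.8/10 = 3.78 dB → -14.22 dBu.
Stage 3: -14.22 dBu is at or below the -12 dBu threshold — no compression; output -14.22 dBu.

-14.22 dBu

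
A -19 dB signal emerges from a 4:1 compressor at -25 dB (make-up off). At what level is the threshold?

Let T be the threshold. Output overshoot = (input overshoot)/R, so -25 − T = (-19 − T)/4.
4·(-25 − T) = -19 − T → 3·T = -100 − (-19) = -81.
T = -81/3 = -27 dB.

-27 dB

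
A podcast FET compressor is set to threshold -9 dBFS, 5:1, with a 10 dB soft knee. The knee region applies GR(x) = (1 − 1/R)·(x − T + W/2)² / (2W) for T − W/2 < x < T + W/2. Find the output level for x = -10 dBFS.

-10.64 dBFS

x − T + W/2 = -10 − (-9) + 5 = 4.
GR = (1 − 1/5) × 4² / 20 = 0.8 × 16 / 20 = 0.64 dB.
Output = -10 − 0.64 = -10.64 dBFS.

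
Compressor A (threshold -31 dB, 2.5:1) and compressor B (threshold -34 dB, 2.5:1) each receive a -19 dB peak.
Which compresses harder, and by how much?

B, by 1.8 dB

A: GR = 12 − 12/2.5 = 7.2 dB.
B: GR = 15 − 15/2.5 = 9 dB.
Difference: 1.8 dB in favour of B.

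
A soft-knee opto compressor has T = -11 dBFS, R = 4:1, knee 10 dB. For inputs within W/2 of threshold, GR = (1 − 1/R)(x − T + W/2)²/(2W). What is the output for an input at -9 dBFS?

x − T + W/2 = -9 − (-11) + 5 = 7.
GR = (1 − 1/4) × 7² / 20 = 0.75 × 49 / 20 = 1.8375 dB.
Output = -9 − 1.8375 = -10.8375 dBFS.

-10.8375 dBFS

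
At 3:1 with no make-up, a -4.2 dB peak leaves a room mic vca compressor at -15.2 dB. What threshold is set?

-20.7 dB

Let T be the threshold. Output overshoot = (input overshoot)/R, so -15.2 − T = (-4.2 − T)/3.
3·(-15.2 − T) = -4.2 − T → 2·T = -45.6 − (-4.2) = -41.4.
T = -41.4/2 = -20.7 dB.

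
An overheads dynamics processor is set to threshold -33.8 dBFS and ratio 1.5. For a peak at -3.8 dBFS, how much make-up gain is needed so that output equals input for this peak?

10 dB

The peak compresses to -33.8 + 30/1.5 = -13.8 dBFS.
To reach -3.8 dBFS requires -3.8 − (-13.8) = 10 dB of make-up.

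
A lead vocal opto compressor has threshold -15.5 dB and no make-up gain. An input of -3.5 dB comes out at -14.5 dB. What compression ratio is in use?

12:1

Input overshoot = -3.5 − (-15.5) = 12 dB; output overshoot = -14.5 − (-15.5) = 1 dB.
Ratio = 12 / 1 = 12.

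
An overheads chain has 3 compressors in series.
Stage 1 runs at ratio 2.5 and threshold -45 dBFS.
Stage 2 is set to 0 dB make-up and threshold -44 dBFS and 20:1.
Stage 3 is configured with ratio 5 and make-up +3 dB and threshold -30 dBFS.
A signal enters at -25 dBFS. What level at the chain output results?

-40.65 dBFS

Stage 1: 20 dB above -45 dBFS, reduced 2.5:1 to 8 dB above → -37 dBFS.
Stage 2: 7 dB above -44 dBFS, reduced 20:1 to 0.35 dB above → -43.65 dBFS.
Stage 3: -43.65 dBFS is at or below the -30 dBFS threshold — no compression; make-up brings it to -40.65 dBFS.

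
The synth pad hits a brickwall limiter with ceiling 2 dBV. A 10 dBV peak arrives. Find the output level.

2 dBV

The limiter clamps the peak to its 2 dBV ceiling.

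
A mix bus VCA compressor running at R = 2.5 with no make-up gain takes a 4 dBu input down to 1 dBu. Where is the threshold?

-1 dBu

Gain reduction = 4 − 1 = 3 dB; output overshoot = GR / (R − 1) = 3 / 1.5 = 2 dB.
Threshold = output − output overshoot = 1 − 2 = -1 dBu.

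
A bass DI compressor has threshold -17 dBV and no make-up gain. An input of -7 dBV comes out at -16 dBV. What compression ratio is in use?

Input overshoot = -7 − (-17) = 10 dB; output overshoot = -16 − (-17) = 1 dB.
Ratio = 10 / 1 = 10.

10:1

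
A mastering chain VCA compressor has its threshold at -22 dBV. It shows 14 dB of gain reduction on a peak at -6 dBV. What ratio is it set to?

Input overshoot = -6 − (-22) = 16 dB.
Output overshoot = 16 − 14 = 2 dB.
Ratio = input overshoot / output overshoot = 16 / 2 = 8.

8:1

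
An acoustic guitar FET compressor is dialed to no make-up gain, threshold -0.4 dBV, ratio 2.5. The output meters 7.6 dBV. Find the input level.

19.6 dBV

Post-compression overshoot = 7.6 − (-0.4) = 8 dB.
Undo the ratio: input overshoot = 8 × 2.5 = 20 dB, giving input = 19.6 dBV.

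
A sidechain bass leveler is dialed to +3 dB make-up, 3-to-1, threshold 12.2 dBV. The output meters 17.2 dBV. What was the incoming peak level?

Remove make-up: 17.2 − 3 = 14.2 dBV.
The compressed level sits 14.2 − 12.2 = 2 dB over threshold.
Before 3:1 compression the overshoot was 2 × 3 = 6 dB, so input = 12.2 + 6 = 18.2 dBV.

18.2 dBV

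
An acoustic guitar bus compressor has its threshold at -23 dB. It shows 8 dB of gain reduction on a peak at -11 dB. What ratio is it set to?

3:1

Input overshoot = -11 − (-23) = 12 dB.
Output overshoot = 12 − 8 = 4 dB.
Ratio = input overshoot / output overshoot = 12 / 4 = 3.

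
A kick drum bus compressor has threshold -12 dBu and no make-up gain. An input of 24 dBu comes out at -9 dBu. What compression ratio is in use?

Input overshoot = 24 − (-12) = 36 dB; output overshoot = -9 − (-12) = 3 dB.
Ratio = 36 / 3 = 12.

12:1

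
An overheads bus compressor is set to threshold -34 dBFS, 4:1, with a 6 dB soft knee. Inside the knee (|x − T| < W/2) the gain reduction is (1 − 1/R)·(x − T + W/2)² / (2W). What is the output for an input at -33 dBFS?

x − T + W/2 = -33 − (-34) + 3 = 4.
GR = (1 − 1/4) × 4² / 12 = 0.75 × 16 / 12 = 1 dB.
Output = -33 − 1 = -34 dBFS.

-34 dBFS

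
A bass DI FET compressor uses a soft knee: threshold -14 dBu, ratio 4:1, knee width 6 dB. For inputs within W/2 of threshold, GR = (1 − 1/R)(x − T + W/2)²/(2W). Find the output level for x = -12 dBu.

x − T + W/2 = -12 − (-14) + 3 = 5.
GR = (1 − 1/4) × 5² / 12 = 0.75 × 25 / 12 = 1.5625 dB.
Output = -12 − 1.5625 = -13.5625 dBu.

-13.5625 dBu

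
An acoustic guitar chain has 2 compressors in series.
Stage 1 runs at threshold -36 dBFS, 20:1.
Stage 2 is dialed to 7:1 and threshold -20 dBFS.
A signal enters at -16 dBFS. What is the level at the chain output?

-35 dBFS

Stage 1: 20 dB above -36 dBFS, reduced 20:1 to 1 dB above → -35 dBFS.
Stage 2: -35 dBFS is at or below the -20 dBFS threshold — no compression; output -35 dBFS.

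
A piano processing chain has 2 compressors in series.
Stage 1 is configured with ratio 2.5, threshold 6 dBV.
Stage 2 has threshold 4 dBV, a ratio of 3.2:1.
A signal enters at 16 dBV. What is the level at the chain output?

Stage 1: 10 dB above 6 dBV, reduced 2.5:1 to 4 dB above → 10 dBV.
Stage 2: 10 dBV is 6 dB over 4 dBV; at 3.2:1 that becomes 1.875 dB over, giving 5.875 dBV.

5.875 dBV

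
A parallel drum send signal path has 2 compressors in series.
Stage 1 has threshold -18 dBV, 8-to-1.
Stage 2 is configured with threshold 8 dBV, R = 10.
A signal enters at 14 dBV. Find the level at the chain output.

-14 dBV

Stage 1: 14 dBV is 32 dB over -18 dBV; at 8:1 that becomes 4 dB over, giving -14 dBV.
Stage 2: -14 dBV ≤ 8 dBV, so stage 2 doesn't engage; output -14 dBV.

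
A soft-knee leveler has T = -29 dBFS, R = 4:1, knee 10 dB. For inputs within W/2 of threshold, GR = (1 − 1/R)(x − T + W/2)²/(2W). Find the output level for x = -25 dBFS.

-28.0375 dBFS

x − T + W/2 = -25 − (-29) + 5 = 9.
GR = (1 − 1/4) × 9² / 20 = 0.75 × 81 / 20 = 3.0375 dB.
Output = -25 − 3.0375 = -28.0375 dBFS.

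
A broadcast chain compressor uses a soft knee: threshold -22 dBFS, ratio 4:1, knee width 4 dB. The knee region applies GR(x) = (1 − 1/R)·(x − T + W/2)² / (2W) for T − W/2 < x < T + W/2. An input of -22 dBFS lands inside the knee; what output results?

-22.375 dBFS

x − T + W/2 = -22 − (-22) + 2 = 2.
GR = (1 − 1/4) × 2² / 8 = 0.75 × 4 / 8 = 0.375 dB.
Output = -22 − 0.375 = -22.375 dBFS.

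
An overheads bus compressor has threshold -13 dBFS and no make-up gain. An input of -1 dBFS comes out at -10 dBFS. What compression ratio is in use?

4:1

Input overshoot = -1 − (-13) = 12 dB; output overshoot = -10 − (-13) = 3 dB.
Ratio = 12 / 3 = 4.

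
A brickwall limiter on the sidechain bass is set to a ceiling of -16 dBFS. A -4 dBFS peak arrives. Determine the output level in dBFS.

-16 dBFS

The limiter clamps the peak to its -16 dBFS ceiling.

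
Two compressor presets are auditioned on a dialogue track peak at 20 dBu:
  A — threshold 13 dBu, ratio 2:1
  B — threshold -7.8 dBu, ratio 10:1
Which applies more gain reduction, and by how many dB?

B, by 21.52 dB

A: 7 dB over, compressed to 3.5 dB over, so 3.5 dB of GR.
B: 27.8 dB over, compressed to 2.78 dB over, so 25.02 dB of GR.
B applies 21.52 dB more gain reduction.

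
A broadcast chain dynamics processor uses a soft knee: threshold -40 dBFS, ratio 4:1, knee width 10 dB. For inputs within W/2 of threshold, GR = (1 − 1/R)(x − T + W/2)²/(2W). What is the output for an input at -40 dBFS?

x − T + W/2 = -40 − (-40) + 5 = 5.
GR = (1 − 1/4) × 5² / 20 = 0.75 × 25 / 20 = 0.9375 dB.
Output = -40 − 0.9375 = -40.9375 dBFS.

-40.9375 dBFS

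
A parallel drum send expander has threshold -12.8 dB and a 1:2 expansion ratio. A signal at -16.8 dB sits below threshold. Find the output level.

The input is 4 dB below the -12.8 dB threshold.
A 1:2 expander multiplies undershoot by 2: 4 × 2 = 8 dB below threshold.
Output = -12.8 − 8 = -20.8 dB.

-20.8 dB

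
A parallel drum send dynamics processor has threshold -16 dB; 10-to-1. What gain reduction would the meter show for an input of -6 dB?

-6 dB exceeds the threshold by 10 dB.
After 10:1 compression the overshoot becomes 10/10 = 1 dB.
GR = overshoot in − overshoot out = 10 − 1 = 9 dB.

9 dB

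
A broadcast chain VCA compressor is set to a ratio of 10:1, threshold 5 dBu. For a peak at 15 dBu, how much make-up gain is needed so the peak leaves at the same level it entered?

The peak compresses to 5 + 10/10 = 6 dBu.
To reach 15 dBu requires 15 − 6 = 9 dB of make-up.

9 dB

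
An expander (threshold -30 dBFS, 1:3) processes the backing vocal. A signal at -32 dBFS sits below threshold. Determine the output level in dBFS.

-36 dBFS

Undershoot = (-30) − (-32) = 2 dB.
At 1:3, that expands to 6 dB under threshold.
Output = -30 − 6 = -36 dBFS.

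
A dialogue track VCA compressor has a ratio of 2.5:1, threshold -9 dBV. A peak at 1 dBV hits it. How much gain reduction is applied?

6 dB

The signal is 10 dB above threshold.
A 2.5:1 ratio leaves 4 dB of that excess.
GR = overshoot in − overshoot out = 10 − 4 = 6 dB.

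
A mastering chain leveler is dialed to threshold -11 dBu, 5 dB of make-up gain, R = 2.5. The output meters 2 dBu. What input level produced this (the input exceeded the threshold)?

9 dBu

Before make-up, the level was 2 − 5 = -3 dBu.
The compressed level sits -3 − (-11) = 8 dB over threshold.
Undo the ratio: input overshoot = 8 × 2.5 = 20 dB, giving input = 9 dBu.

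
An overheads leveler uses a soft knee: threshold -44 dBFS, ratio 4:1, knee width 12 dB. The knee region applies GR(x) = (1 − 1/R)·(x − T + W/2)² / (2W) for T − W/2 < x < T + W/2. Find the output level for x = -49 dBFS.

-49.03125 dBFS

x − T + W/2 = -49 − (-44) + 6 = 1.
GR = (1 − 1/4) × 1² / 24 = 0.75 × 1 / 24 = 0.03125 dB.
Output = -49 − 0.03125 = -49.03125 dBFS.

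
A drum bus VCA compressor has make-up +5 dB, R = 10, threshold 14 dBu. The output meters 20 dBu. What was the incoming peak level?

Before make-up, the level was 20 − 5 = 15 dBu.
The compressed level sits 15 − 14 = 1 dB over threshold.
Undo the ratio: input overshoot = 1 × 10 = 10 dB, giving input = 24 dBu.

24 dBu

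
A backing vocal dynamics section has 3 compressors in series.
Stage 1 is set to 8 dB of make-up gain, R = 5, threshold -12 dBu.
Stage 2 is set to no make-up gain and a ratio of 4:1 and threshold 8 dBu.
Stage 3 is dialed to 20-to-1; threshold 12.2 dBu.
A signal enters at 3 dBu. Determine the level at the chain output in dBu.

Stage 1: 3 dBu is 15 dB over -12 dBu; at 5:1 that becomes 3 dB over, giving -9 dBu; +8 dB make-up → -1 dBu.
Stage 2: -1 dBu is at or below the 8 dBu threshold — no compression; output -1 dBu.
Stage 3: -1 dBu is at or below the 12.2 dBu threshold — no compression; output -1 dBu.

-1 dBu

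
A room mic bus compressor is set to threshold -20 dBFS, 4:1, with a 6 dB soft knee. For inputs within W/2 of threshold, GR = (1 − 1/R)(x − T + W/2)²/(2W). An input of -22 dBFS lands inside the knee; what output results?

-22.0625 dBFS

x − T + W/2 = -22 − (-20) + 3 = 1.
GR = (1 − 1/4) × 1² / 12 = 0.75 × 1 / 12 = 0.0625 dB.
Output = -22 − 0.0625 = -22.0625 dBFS.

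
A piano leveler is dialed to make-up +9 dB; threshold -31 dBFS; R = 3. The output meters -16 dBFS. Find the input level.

Stripping the +9 dB make-up gives -25 dBFS at the gain stage.
The compressed level sits -25 − (-31) = 6 dB over threshold.
Input overshoot = R × output overshoot = 18 dB → input = -31 + 18 = -13 dBFS.

-13 dBFS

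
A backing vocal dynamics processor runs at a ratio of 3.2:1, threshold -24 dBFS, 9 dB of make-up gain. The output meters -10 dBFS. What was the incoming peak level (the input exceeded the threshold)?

-8 dBFS

Before make-up, the level was -10 − 9 = -19 dBFS.
Post-compression overshoot = -19 − (-24) = 5 dB.
Input overshoot = R × output overshoot = 16 dB → input = -24 + 16 = -8 dBFS.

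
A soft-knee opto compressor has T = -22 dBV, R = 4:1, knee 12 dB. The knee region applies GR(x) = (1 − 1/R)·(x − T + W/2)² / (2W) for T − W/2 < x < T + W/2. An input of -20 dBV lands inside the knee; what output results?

x − T + W/2 = -20 − (-22) + 6 = 8.
GR = (1 − 1/4) × 8² / 24 = 0.75 × 64 / 24 = 2 dB.
Output = -20 − 2 = -22 dBV.

-22 dBV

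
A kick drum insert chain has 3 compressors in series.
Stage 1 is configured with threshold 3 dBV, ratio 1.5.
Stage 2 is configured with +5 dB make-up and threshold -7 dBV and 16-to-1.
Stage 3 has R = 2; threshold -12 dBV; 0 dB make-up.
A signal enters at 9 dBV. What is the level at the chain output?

-6.5625 dBV

Stage 1: overshoot 6 dB → 6/1.5 = 4 dB → 7 dBV.
Stage 2: 7 dBV is 14 dB over -7 dBV; at 16:1 that becomes 0.875 dB over, giving -6.125 dBV; +5 dB make-up → -1.125 dBV.
Stage 3: 10.875 dB above -12 dBV, reduced 2:1 to 5.4375 dB above → -6.5625 dBV.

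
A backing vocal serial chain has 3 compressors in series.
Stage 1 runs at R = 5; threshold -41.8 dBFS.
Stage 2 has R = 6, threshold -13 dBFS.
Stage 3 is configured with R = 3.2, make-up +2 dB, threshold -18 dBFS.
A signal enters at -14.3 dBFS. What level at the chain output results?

Stage 1: -14.3 dBFS is 27.5 dB over -41.8 dBFS; at 5:1 that becomes 5.5 dB over, giving -36.3 dBFS.
Stage 2: -36.3 dBFS ≤ -13 dBFS, so stage 2 doesn't engage; output -36.3 dBFS.
Stage 3: -36.3 dBFS ≤ -18 dBFS, so stage 3 doesn't engage; make-up brings it to -34.3 dBFS.

-34.3 dBFS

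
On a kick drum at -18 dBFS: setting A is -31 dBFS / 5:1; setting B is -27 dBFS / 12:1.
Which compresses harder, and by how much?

A: overshoot 13 dB → output overshoot 2.6 dB → GR 10.4 dB.
B: overshoot 9 dB → output overshoot 0.75 dB → GR 8.25 dB.
A applies 2.15 dB more gain reduction.

A, by 2.15 dB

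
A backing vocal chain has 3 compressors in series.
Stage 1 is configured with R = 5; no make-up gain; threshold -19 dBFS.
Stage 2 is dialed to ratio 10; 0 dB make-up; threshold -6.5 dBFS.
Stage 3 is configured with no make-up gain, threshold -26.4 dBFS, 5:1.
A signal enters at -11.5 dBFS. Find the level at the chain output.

Stage 1: overshoot 7.5 dB → 7.5/5 = 1.5 dB → -17.5 dBFS.
Stage 2: -17.5 dBFS is at or below the -6.5 dBFS threshold — no compression; output -17.5 dBFS.
Stage 3: -17.5 dBFS is 8.9 dB over -26.4 dBFS; at 5:1 that becomes 1.78 dB over, giving -24.62 dBFS.

-24.62 dBFS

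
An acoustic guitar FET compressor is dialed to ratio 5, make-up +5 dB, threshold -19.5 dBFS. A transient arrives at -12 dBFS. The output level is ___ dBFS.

The input is 7.5 dB above the -19.5 dBFS threshold.
At 5:1 the overshoot is divided by 5, leaving 1.5 dB above threshold.
That puts the output at -18 dBFS; make-up adds 5 dB, giving -13 dBFS.

-13 dBFS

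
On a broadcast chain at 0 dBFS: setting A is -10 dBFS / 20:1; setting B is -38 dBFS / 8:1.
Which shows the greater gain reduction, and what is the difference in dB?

A: 10 dB over, compressed to 0.5 dB over, so 9.5 dB of GR.
B: 38 dB over, compressed to 4.75 dB over, so 33.25 dB of GR.
Difference: 23.75 dB in favour of B.

B, by 23.75 dB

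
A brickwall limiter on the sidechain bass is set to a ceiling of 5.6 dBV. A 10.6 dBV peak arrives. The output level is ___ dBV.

At ∞:1, everything above 5.6 dBV is held at the ceiling.

5.6 dBV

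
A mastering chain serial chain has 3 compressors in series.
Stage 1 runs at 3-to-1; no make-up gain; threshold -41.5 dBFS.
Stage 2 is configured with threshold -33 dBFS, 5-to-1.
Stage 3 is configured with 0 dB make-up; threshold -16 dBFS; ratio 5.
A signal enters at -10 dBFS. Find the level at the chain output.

Stage 1: -10 dBFS is 31.5 dB over -41.5 dBFS; at 3:1 that becomes 10.5 dB over, giving -31 dBFS.
Stage 2: 2 dB above -33 dBFS, reduced 5:1 to 0.4 dB above → -32.6 dBFS.
Stage 3: -32.6 dBFS ≤ -16 dBFS, so stage 3 doesn't engage; output -32.6 dBFS.

-32.6 dBFS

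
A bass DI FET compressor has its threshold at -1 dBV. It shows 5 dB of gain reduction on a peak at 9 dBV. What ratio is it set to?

Input overshoot = 9 − (-1) = 10 dB.
Output overshoot = 10 − 5 = 5 dB.
Ratio = input overshoot / output overshoot = 10 / 5 = 2.

2:1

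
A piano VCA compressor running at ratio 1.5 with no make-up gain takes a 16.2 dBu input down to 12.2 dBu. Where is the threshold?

Gain reduction = 16.2 − 12.2 = 4 dB; output overshoot = GR / (R − 1) = 4 / 0.5 = 8 dB.
Threshold = output − output overshoot = 12.2 − 8 = 4.2 dBu.

4.2 dBu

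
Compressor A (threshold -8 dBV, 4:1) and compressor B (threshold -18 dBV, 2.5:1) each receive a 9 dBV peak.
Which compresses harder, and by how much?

B, by 3.45 dB

A: GR = 17 − 17/4 = 12.75 dB.
B: GR = 27 − 27/2.5 = 16.2 dB.
Difference: 3.45 dB in favour of B.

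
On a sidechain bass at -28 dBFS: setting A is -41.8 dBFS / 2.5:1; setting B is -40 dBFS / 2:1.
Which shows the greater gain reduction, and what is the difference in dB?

A: GR = 13.8 − 13.8/2.5 = 8.28 dB.
B: GR = 12 − 12/2 = 6 dB.
A reduces 2.28 dB more.

A, by 2.28 dB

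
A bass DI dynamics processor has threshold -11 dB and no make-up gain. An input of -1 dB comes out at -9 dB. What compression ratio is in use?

Input overshoot = -1 − (-11) = 10 dB; output overshoot = -9 − (-11) = 2 dB.
Ratio = 10 / 2 = 5.

5:1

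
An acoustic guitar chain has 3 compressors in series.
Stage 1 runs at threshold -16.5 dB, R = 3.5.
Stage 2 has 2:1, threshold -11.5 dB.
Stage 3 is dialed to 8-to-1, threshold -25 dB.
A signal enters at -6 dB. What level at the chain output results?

Stage 1: overshoot 10.5 dB → 10.5/3.5 = 3 dB → -13.5 dB.
Stage 2: -13.5 dB is at or below the -11.5 dB threshold — no compression; output -13.5 dB.
Stage 3: 11.5 dB above -25 dB, reduced 8:1 to 1.4375 dB above → -23.5625 dB.

-23.5625 dB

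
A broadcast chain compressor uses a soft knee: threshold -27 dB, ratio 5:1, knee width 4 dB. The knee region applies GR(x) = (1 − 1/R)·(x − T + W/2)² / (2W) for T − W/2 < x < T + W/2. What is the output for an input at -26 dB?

-26.9 dB

x − T + W/2 = -26 − (-27) + 2 = 3.
GR = (1 − 1/5) × 3² / 8 = 0.8 × 9 / 8 = 0.9 dB.
Output = -26 − 0.9 = -26.9 dB.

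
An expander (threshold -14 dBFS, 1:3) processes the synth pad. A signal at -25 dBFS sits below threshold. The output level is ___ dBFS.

Undershoot = (-14) − (-25) = 11 dB.
At 1:3, that expands to 33 dB under threshold.
Output = -14 − 33 = -47 dBFS.

-47 dBFS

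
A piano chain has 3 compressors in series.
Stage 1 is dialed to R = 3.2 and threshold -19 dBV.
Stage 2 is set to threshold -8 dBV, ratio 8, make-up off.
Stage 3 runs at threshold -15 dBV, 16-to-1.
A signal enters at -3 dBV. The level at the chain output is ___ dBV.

Stage 1: 16 dB above -19 dBV, reduced 3.2:1 to 5 dB above → -14 dBV.
Stage 2: -14 dBV ≤ -8 dBV, so stage 2 doesn't engage; output -14 dBV.
Stage 3: overshoot 1 dB → 1/16 = 0.0625 dB → -14.9375 dBV.

-14.9375 dBV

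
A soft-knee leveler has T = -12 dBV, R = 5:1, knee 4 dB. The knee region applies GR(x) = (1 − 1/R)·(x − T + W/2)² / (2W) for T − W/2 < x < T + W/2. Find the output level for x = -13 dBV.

-13.1 dBV

x − T + W/2 = -13 − (-12) + 2 = 1.
GR = (1 − 1/5) × 1² / 8 = 0.8 × 1 / 8 = 0.1 dB.
Output = -13 − 0.1 = -13.1 dBV.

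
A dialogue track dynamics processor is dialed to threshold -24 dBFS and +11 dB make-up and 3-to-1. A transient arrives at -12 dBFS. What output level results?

-9 dBFS

The input is 12 dB above the -24 dBFS threshold.
At 3:1 the overshoot is divided by 3, leaving 4 dB above threshold.
That puts the output at -20 dBFS; make-up adds 11 dB, giving -9 dBFS.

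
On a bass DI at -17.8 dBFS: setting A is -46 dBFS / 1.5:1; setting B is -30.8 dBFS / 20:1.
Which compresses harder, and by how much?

B, by 2.95 dB

A: GR = 28.2 − 28.2/1.5 = 9.4 dB.
B: GR = 13 − 13/20 = 12.35 dB.
B applies 2.95 dB more gain reduction.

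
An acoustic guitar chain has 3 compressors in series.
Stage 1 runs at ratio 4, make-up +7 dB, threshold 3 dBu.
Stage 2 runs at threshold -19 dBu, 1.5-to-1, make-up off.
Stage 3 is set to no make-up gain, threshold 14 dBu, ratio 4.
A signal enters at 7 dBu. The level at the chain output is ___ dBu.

Stage 1: overshoot 4 dB → 4/4 = 1 dB → 4 dBu; +7 dB make-up → 11 dBu.
Stage 2: 11 dBu is 30 dB over -19 dBu; at 1.5:1 that becomes 20 dB over, giving 1 dBu.
Stage 3: 1 dBu ≤ 14 dBu, so stage 3 doesn't engage; output 1 dBu.

1 dBu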